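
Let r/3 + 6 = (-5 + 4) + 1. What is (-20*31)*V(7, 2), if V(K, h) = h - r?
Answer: -12400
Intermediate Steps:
r = -18 (r = -18 + 3*((-5 + 4) + 1) = -18 + 3*(-1 + 1) = -18 + 3*0 = -18 + 0 = -18)
V(K, h) = 18 + h (V(K, h) = h - 1*(-18) = h + 18 = 18 + h)
(-20*31)*V(7, 2) = (-20*31)*(18 + 2) = -620*20 = -12400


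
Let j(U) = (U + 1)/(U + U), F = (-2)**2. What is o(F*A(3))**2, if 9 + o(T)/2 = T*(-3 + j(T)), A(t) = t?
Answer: 5929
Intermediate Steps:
F = 4
j(U) = (1 + U)/(2*U) (j(U) = (1 + U)/((2*U)) = (1 + U)*(1/(2*U)) = (1 + U)/(2*U))
o(T) = -18 + 2*T*(-3 + (1 + T)/(2*T)) (o(T) = -18 + 2*(T*(-3 + (1 + T)/(2*T))) = -18 + 2*T*(-3 + (1 + T)/(2*T)))
o(F*A(3))**2 = (-17 - 20*3)**2 = (-17 - 5*12)**2 = (-17 - 60)**2 = (-77)**2 = 5929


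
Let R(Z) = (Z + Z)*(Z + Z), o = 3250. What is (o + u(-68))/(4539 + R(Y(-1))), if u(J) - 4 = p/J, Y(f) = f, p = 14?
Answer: 110629/154462 ≈ 0.71622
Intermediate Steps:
u(J) = 4 + 14/J
R(Z) = 4*Z**2 (R(Z) = (2*Z)*(2*Z) = 4*Z**2)
(o + u(-68))/(4539 + R(Y(-1))) = (3250 + (4 + 14/(-68)))/(4539 + 4*(-1)**2) = (3250 + (4 + 14*(-1/68)))/(4539 + 4*1) = (3250 + (4 - 7/34))/(4539 + 4) = (3250 + 129/34)/4543 = (110629/34)*(1/4543) = 110629/154462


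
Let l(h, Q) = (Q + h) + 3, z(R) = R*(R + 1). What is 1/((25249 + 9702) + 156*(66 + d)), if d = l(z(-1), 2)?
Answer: 1/46027 ≈ 2.1726e-5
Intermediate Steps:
z(R) = R*(1 + R)
l(h, Q) = 3 + Q + h
d = 5 (d = 3 + 2 - (1 - 1) = 3 + 2 - 1*0 = 3 + 2 + 0 = 5)
1/((25249 + 9702) + 156*(66 + d)) = 1/((25249 + 9702) + 156*(66 + 5)) = 1/(34951 + 156*71) = 1/(34951 + 11076) = 1/46027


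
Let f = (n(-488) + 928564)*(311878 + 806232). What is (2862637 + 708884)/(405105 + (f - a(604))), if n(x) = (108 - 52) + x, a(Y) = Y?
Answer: 1190507/345918025007 ≈ 3.4416e-6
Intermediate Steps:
n(x) = 56 + x
f = 1037753670520 (f = ((56 - 488) + 928564)*(311878 + 806232) = (-432 + 928564)*1118110 = 928132*1118110 = 1037753670520)
(2862637 + 708884)/(405105 + (f - a(604))) = (2862637 + 708884)/(405105 + (1037753670520 - 1*604)) = 3571521/(405105 + (1037753670520 - 604)) = 3571521/(405105 + 1037753669916) = 3571521/1037754075021 = 3571521*(1/1037754075021) = 1190507/345918025007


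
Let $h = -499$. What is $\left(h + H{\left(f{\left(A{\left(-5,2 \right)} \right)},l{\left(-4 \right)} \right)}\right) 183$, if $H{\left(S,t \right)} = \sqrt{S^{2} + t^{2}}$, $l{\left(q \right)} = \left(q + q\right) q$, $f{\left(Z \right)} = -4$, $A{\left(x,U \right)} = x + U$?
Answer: $-91317 + 732 \sqrt{65} \approx -85415.0$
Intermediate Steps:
$A{\left(x,U \right)} = U + x$
$l{\left(q \right)} = 2 q^{2}$ ($l{\left(q \right)} = 2 q q = 2 q^{2}$)
$\left(h + H{\left(f{\left(A{\left(-5,2 \right)} \right)},l{\left(-4 \right)} \right)}\right) 183 = \left(-499 + \sqrt{\left(-4\right)^{2} + \left(2 \left(-4\right)^{2}\right)^{2}}\right) 183 = \left(-499 + \sqrt{16 + \left(2 \cdot 16\right)^{2}}\right) 183 = \left(-499 + \sqrt{16 + 32^{2}}\right) 183 = \left(-499 + \sqrt{16 + 1024}\right) 183 = \left(-499 + \sqrt{1040}\right) 183 = \left(-499 + 4 \sqrt{65}\right) 183 = -91317 + 732 \sqrt{65}$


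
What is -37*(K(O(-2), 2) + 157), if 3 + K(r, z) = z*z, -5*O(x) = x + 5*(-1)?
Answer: -5846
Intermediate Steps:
O(x) = 1 - x/5 (O(x) = -(x + 5*(-1))/5 = -(x - 5)/5 = -(-5 + x)/5 = 1 - x/5)
K(r, z) = -3 + z**2 (K(r, z) = -3 + z*z = -3 + z**2)
-37*(K(O(-2), 2) + 157) = -37*((-3 + 2**2) + 157) = -37*((-3 + 4) + 157) = -37*(1 + 157) = -37*158 = -5846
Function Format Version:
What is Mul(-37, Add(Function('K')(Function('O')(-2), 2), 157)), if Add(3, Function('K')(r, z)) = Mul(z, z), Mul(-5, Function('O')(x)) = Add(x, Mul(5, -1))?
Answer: -5846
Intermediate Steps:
Function('O')(x) = Add(1, Mul(Rational(-1, 5), x)) (Function('O')(x) = Mul(Rational(-1, 5), Add(x, Mul(5, -1))) = Mul(Rational(-1, 5), Add(x, -5)) = Mul(Rational(-1, 5), Add(-5, x)) = Add(1, Mul(Rational(-1, 5), x)))
Function('K')(r, z) = Add(-3, Pow(z, 2)) (Function('K')(r, z) = Add(-3, Mul(z, z)) = Add(-3, Pow(z, 2)))
Mul(-37, Add(Function('K')(Function('O')(-2), 2), 157)) = Mul(-37, Add(Add(-3, Pow(2, 2)), 157)) = Mul(-37, Add(Add(-3, 4), 157)) = Mul(-37, Add(1, 157)) = Mul(-37, 158) = -5846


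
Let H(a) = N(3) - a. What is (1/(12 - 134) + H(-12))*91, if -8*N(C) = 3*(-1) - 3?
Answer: 282919/244 ≈ 1159.5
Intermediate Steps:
N(C) = 3/4 (N(C) = -(3*(-1) - 3)/8 = -(-3 - 3)/8 = -1/8*(-6) = 3/4)
H(a) = 3/4 - a
(1/(12 - 134) + H(-12))*91 = (1/(12 - 134) + (3/4 - 1*(-12)))*91 = (1/(-122) + (3/4 + 12))*91 = (-1/122 + 51/4)*91 = (3109/244)*91 = 282919/244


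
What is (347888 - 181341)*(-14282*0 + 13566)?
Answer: 2259376602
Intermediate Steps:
(347888 - 181341)*(-14282*0 + 13566) = 166547*(0 + 13566) = 166547*13566 = 2259376602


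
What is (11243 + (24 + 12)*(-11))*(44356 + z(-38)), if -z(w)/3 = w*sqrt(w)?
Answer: 481129532 + 1236558*I*sqrt(38) ≈ 4.8113e+8 + 7.6227e+6*I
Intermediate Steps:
z(w) = -3*w**(3/2) (z(w) = -3*w*sqrt(w) = -3*w**(3/2))
(11243 + (24 + 12)*(-11))*(44356 + z(-38)) = (11243 + (24 + 12)*(-11))*(44356 - (-114)*I*sqrt(38)) = (11243 + 36*(-11))*(44356 - (-114)*I*sqrt(38)) = (11243 - 396)*(44356 + 114*I*sqrt(38)) = 10847*(44356 + 114*I*sqrt(38)) = 481129532 + 1236558*I*sqrt(38)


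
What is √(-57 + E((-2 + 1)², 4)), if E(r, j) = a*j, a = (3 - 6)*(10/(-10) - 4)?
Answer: √3 ≈ 1.7320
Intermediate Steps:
a = 15 (a = -3*(10*(-⅒) - 4) = -3*(-1 - 4) = -3*(-5) = 15)
E(r, j) = 15*j
√(-57 + E((-2 + 1)², 4)) = √(-57 + 15*4) = √(-57 + 60) = √3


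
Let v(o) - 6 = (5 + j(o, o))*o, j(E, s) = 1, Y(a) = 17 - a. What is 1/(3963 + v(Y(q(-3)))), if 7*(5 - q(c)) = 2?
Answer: 7/28299 ≈ 0.00024736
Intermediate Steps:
q(c) = 33/7 (q(c) = 5 - 1/7*2 = 5 - 2/7 = 33/7)
v(o) = 6 + 6*o (v(o) = 6 + (5 + 1)*o = 6 + 6*o)
1/(3963 + v(Y(q(-3)))) = 1/(3963 + (6 + 6*(17 - 1*33/7))) = 1/(3963 + (6 + 6*(17 - 33/7))) = 1/(3963 + (6 + 6*(86/7))) = 1/(3963 + (6 + 516/7)) = 1/(3963 + 558/7) = 1/(28299/7) = 7/28299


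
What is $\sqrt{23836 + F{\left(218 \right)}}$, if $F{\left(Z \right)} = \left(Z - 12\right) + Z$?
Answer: $2 \sqrt{6065} \approx 155.76$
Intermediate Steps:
$F{\left(Z \right)} = -12 + 2 Z$ ($F{\left(Z \right)} = \left(-12 + Z\right) + Z = -12 + 2 Z$)
$\sqrt{23836 + F{\left(218 \right)}} = \sqrt{23836 + \left(-12 + 2 \cdot 218\right)} = \sqrt{23836 + \left(-12 + 436\right)} = \sqrt{23836 + 424} = \sqrt{24260} = 2 \sqrt{6065}$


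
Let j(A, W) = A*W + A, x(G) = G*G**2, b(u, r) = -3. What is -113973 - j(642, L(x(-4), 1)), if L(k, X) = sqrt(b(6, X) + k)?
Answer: -114615 - 642*I*sqrt(67) ≈ -1.1462e+5 - 5255.0*I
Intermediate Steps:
x(G) = G**3
L(k, X) = sqrt(-3 + k)
j(A, W) = A + A*W
-113973 - j(642, L(x(-4), 1)) = -113973 - 642*(1 + sqrt(-3 + (-4)**3)) = -113973 - 642*(1 + sqrt(-3 - 64)) = -113973 - 642*(1 + sqrt(-67)) = -113973 - 642*(1 + I*sqrt(67)) = -113973 - (642 + 642*I*sqrt(67)) = -113973 + (-642 - 642*I*sqrt(67)) = -114615 - 642*I*sqrt(67)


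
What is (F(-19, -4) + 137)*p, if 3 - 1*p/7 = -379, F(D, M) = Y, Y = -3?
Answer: 358316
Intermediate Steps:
F(D, M) = -3
p = 2674 (p = 21 - 7*(-379) = 21 + 2653 = 2674)
(F(-19, -4) + 137)*p = (-3 + 137)*2674 = 134*2674 = 358316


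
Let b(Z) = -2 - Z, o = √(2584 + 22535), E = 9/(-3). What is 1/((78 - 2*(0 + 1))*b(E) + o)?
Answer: -76/19343 + 3*√2791/19343 ≈ 0.0042646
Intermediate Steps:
E = -3 (E = 9*(-⅓) = -3)
o = 3*√2791 (o = √25119 = 3*√2791 ≈ 158.49)
1/((78 - 2*(0 + 1))*b(E) + o) = 1/((78 - 2*(0 + 1))*(-2 - 1*(-3)) + 3*√2791) = 1/((78 - 2*1)*(-2 + 3) + 3*√2791) = 1/((78 - 2)*1 + 3*√2791) = 1/(76*1 + 3*√2791) = 1/(76 + 3*√2791)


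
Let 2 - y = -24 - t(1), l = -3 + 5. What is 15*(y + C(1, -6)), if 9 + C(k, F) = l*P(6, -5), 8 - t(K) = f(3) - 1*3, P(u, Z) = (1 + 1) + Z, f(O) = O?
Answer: 285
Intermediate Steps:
P(u, Z) = 2 + Z
t(K) = 8 (t(K) = 8 - (3 - 1*3) = 8 - (3 - 3) = 8 - 1*0 = 8 + 0 = 8)
l = 2
y = 34 (y = 2 - (-24 - 1*8) = 2 - (-24 - 8) = 2 - 1*(-32) = 2 + 32 = 34)
C(k, F) = -15 (C(k, F) = -9 + 2*(2 - 5) = -9 + 2*(-3) = -9 - 6 = -15)
15*(y + C(1, -6)) = 15*(34 - 15) = 15*19 = 285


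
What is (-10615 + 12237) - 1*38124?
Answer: -36502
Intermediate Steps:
(-10615 + 12237) - 1*38124 = 1622 - 38124 = -36502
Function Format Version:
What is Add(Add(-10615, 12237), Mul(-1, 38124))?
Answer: -36502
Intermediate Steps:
Add(Add(-10615, 12237), Mul(-1, 38124)) = Add(1622, -38124) = -36502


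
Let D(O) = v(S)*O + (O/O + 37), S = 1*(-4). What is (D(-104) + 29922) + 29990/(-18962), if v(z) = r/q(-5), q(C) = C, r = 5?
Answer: 285021789/9481 ≈ 30062.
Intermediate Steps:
S = -4
v(z) = -1 (v(z) = 5/(-5) = 5*(-⅕) = -1)
D(O) = 38 - O (D(O) = -O + (O/O + 37) = -O + (1 + 37) = -O + 38 = 38 - O)
(D(-104) + 29922) + 29990/(-18962) = ((38 - 1*(-104)) + 29922) + 29990/(-18962) = ((38 + 104) + 29922) + 29990*(-1/18962) = (142 + 29922) - 14995/9481 = 30064 - 14995/9481 = 285021789/9481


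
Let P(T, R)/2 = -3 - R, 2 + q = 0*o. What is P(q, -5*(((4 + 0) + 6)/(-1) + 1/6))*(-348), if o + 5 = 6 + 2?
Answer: 36308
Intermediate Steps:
o = 3 (o = -5 + (6 + 2) = -5 + 8 = 3)
q = -2 (q = -2 + 0*3 = -2 + 0 = -2)
P(T, R) = -6 - 2*R (P(T, R) = 2*(-3 - R) = -6 - 2*R)
P(q, -5*(((4 + 0) + 6)/(-1) + 1/6))*(-348) = (-6 - (-10)*(((4 + 0) + 6)/(-1) + 1/6))*(-348) = (-6 - (-10)*((4 + 6)*(-1) + 1*(⅙)))*(-348) = (-6 - (-10)*(10*(-1) + ⅙))*(-348) = (-6 - (-10)*(-10 + ⅙))*(-348) = (-6 - (-10)*(-59)/6)*(-348) = (-6 - 2*295/6)*(-348) = (-6 - 295/3)*(-348) = -313/3*(-348) = 36308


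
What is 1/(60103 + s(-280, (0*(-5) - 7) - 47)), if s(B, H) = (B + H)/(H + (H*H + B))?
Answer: 1291/77592806 ≈ 1.6638e-5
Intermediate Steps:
s(B, H) = (B + H)/(B + H + H**2) (s(B, H) = (B + H)/(H + (H**2 + B)) = (B + H)/(H + (B + H**2)) = (B + H)/(B + H + H**2))
1/(60103 + s(-280, (0*(-5) - 7) - 47)) = 1/(60103 + (-280 + ((0*(-5) - 7) - 47))/(-280 + ((0*(-5) - 7) - 47) + ((0*(-5) - 7) - 47)**2)) = 1/(60103 + (-280 + ((0 - 7) - 47))/(-280 + ((0 - 7) - 47) + ((0 - 7) - 47)**2)) = 1/(60103 + (-280 + (-7 - 47))/(-280 + (-7 - 47) + (-7 - 47)**2)) = 1/(60103 + (-280 - 54)/(-280 - 54 + (-54)**2)) = 1/(60103 - 334/(-280 - 54 + 2916)) = 1/(60103 - 334/2582) = 1/(60103 + (1/2582)*(-334)) = 1/(60103 - 167/1291) = 1/(77592806/1291) = 1291/77592806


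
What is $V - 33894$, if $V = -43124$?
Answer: $-77018$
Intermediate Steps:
$V - 33894 = -43124 - 33894 = -77018$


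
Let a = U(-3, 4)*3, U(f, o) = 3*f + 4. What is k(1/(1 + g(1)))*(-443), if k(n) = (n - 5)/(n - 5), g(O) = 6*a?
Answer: -443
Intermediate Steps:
U(f, o) = 4 + 3*f
a = -15 (a = (4 + 3*(-3))*3 = (4 - 9)*3 = -5*3 = -15)
g(O) = -90 (g(O) = 6*(-15) = -90)
k(n) = 1 (k(n) = (-5 + n)/(-5 + n) = 1)
k(1/(1 + g(1)))*(-443) = 1*(-443) = -443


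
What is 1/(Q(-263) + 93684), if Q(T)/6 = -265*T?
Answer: 1/511854 ≈ 1.9537e-6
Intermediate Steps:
Q(T) = -1590*T (Q(T) = 6*(-265*T) = -1590*T)
1/(Q(-263) + 93684) = 1/(-1590*(-263) + 93684) = 1/(418170 + 93684) = 1/511854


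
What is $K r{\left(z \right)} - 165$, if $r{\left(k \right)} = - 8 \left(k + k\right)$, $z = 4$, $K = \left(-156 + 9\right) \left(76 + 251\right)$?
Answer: $3076251$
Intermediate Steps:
$K = -48069$ ($K = \left(-147\right) 327 = -48069$)
$r{\left(k \right)} = - 16 k$ ($r{\left(k \right)} = - 8 \cdot 2 k = - 16 k$)
$K r{\left(z \right)} - 165 = - 48069 \left(\left(-16\right) 4\right) - 165 = \left(-48069\right) \left(-64\right) - 165 = 3076416 - 165 = 3076251$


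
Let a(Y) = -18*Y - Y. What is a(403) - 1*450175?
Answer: -457832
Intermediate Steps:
a(Y) = -19*Y
a(403) - 1*450175 = -19*403 - 1*450175 = -7657 - 450175 = -457832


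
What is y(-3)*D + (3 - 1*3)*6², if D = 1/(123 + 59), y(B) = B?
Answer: -3/182 ≈ -0.016484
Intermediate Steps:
D = 1/182 ≈ 0.0054945
y(-3)*D + (3 - 1*3)*6² = -3*1/182 + (3 - 1*3)*6² = -3/182 + (3 - 3)*36 = -3/182 + 0*36 = -3/182 + 0 = -3/182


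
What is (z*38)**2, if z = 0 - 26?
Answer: 976144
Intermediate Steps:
z = -26
(z*38)**2 = (-26*38)**2 = (-988)**2 = 976144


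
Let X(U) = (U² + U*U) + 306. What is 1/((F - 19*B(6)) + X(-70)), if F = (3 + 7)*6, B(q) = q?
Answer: 1/10052 ≈ 9.9483e-5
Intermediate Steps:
X(U) = 306 + 2*U² (X(U) = (U² + U²) + 306 = 2*U² + 306 = 306 + 2*U²)
F = 60 (F = 10*6 = 60)
1/((F - 19*B(6)) + X(-70)) = 1/((60 - 19*6) + (306 + 2*(-70)²)) = 1/((60 - 114) + (306 + 2*4900)) = 1/(-54 + (306 + 9800)) = 1/(-54 + 10106) = 1/10052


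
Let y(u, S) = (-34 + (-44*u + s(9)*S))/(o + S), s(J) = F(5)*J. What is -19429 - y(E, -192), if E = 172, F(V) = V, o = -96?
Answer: -935299/48 ≈ -19485.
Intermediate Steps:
s(J) = 5*J
y(u, S) = (-34 - 44*u + 45*S)/(-96 + S) (y(u, S) = (-34 + (-44*u + (5*9)*S))/(-96 + S) = (-34 + (-44*u + 45*S))/(-96 + S) = (-34 - 44*u + 45*S)/(-96 + S))
-19429 - y(E, -192) = -19429 - (-34 - 44*172 + 45*(-192))/(-96 - 192) = -19429 - (-34 - 7568 - 8640)/(-288) = -19429 - (-1)*(-16242)/288 = -19429 - 1*2707/48 = -19429 - 2707/48 = -935299/48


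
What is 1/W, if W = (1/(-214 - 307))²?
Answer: 271441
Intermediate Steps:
W = 1/271441 (W = (1/(-521))² = (-1/521)² = 1/271441 ≈ 3.6840e-6)
1/W = 1/(1/271441) = 271441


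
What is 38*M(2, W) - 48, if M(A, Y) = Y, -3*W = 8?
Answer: -448/3 ≈ -149.33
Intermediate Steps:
W = -8/3 (W = -1/3*8 = -8/3 ≈ -2.6667)
38*M(2, W) - 48 = 38*(-8/3) - 48 = -304/3 - 48 = -448/3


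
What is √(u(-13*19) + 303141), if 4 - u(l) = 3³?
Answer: √303118 ≈ 550.56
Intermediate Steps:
u(l) = -23 (u(l) = 4 - 1*3³ = 4 - 1*27 = 4 - 27 = -23)
√(u(-13*19) + 303141) = √(-23 + 303141) = √303118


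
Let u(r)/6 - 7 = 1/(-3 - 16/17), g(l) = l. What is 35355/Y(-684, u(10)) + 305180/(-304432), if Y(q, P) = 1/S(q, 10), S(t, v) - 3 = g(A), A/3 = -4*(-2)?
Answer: 72651478885/76108 ≈ 9.5458e+5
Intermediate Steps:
A = 24 (A = 3*(-4*(-2)) = 3*8 = 24)
S(t, v) = 27 (S(t, v) = 3 + 24 = 27)
u(r) = 2712/67 (u(r) = 42 + 6/(-3 - 16/17) = 42 + 6/(-67/17) = 42 + 6*(-17/67) = 42 - 102/67 = 2712/67)
Y(q, P) = 1/27
35355/Y(-684, u(10)) + 305180/(-304432) = 35355/(1/27) + 305180/(-304432) = 35355*27 + 305180*(-1/304432) = 954585 - 76295/76108 = 72651478885/76108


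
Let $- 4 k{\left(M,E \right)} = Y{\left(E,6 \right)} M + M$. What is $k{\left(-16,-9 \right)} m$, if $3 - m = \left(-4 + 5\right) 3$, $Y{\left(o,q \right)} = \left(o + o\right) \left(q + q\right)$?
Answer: $0$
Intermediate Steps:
$Y{\left(o,q \right)} = 4 o q$ ($Y{\left(o,q \right)} = 2 o 2 q = 4 o q$)
$k{\left(M,E \right)} = - \frac{M}{4} - 6 E M$ ($k{\left(M,E \right)} = - \frac{4 E 6 M + M}{4} = - \frac{24 E M + M}{4} = - \frac{M + 24 E M}{4} = - \frac{M}{4} - 6 E M$)
$m = 0$ ($m = 3 - \left(-4 + 5\right) 3 = 3 - 1 \cdot 3 = 3 - 3 = 0$)
$k{\left(-16,-9 \right)} m = \left(- \frac{1}{4}\right) \left(-16\right) \left(1 + 24 \left(-9\right)\right) 0 = \left(- \frac{1}{4}\right) \left(-16\right) \left(1 - 216\right) 0 = \left(- \frac{1}{4}\right) \left(-16\right) \left(-215\right) 0 = \left(-860\right) 0 = 0$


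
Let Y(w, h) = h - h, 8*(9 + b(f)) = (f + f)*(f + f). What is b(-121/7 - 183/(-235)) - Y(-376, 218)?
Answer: 344315633/2706025 ≈ 127.24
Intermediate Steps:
b(f) = -9 + f²/2 (b(f) = -9 + ((f + f)*(f + f))/8 = -9 + ((2*f)*(2*f))/8 = -9 + (4*f²)/8 = -9 + f²/2)
Y(w, h) = 0
b(-121/7 - 183/(-235)) - Y(-376, 218) = (-9 + (-121/7 - 183/(-235))²/2) - 1*0 = (-9 + (-121*⅐ - 183*(-1/235))²/2) + 0 = (-9 + (-121/7 + 183/235)²/2) + 0 = (-9 + (-27154/1645)²/2) + 0 = (-9 + (½)*(737339716/2706025)) + 0 = (-9 + 368669858/2706025) + 0 = 344315633/2706025 + 0 = 344315633/2706025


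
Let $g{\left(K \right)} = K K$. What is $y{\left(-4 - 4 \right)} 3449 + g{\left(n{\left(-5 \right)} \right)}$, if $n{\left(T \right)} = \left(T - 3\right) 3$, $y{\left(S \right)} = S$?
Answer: $-27016$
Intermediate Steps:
$n{\left(T \right)} = -9 + 3 T$ ($n{\left(T \right)} = \left(-3 + T\right) 3 = -9 + 3 T$)
$g{\left(K \right)} = K^{2}$
$y{\left(-4 - 4 \right)} 3449 + g{\left(n{\left(-5 \right)} \right)} = \left(-4 - 4\right) 3449 + \left(-9 + 3 \left(-5\right)\right)^{2} = \left(-4 - 4\right) 3449 + \left(-9 - 15\right)^{2} = \left(-8\right) 3449 + \left(-24\right)^{2} = -27592 + 576 = -27016$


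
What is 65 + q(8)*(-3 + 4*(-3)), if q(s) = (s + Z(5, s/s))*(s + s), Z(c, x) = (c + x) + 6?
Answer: -4735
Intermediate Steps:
Z(c, x) = 6 + c + x
q(s) = 2*s*(12 + s) (q(s) = (s + (6 + 5 + s/s))*(s + s) = (s + (6 + 5 + 1))*(2*s) = (s + 12)*(2*s) = (12 + s)*(2*s) = 2*s*(12 + s))
65 + q(8)*(-3 + 4*(-3)) = 65 + (2*8*(12 + 8))*(-3 + 4*(-3)) = 65 + (2*8*20)*(-3 - 12) = 65 + 320*(-15) = 65 - 4800 = -4735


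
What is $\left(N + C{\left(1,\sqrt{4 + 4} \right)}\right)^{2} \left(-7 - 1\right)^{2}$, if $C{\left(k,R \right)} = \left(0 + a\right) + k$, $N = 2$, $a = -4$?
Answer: $64$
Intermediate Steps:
$C{\left(k,R \right)} = -4 + k$ ($C{\left(k,R \right)} = \left(0 - 4\right) + k = -4 + k$)
$\left(N + C{\left(1,\sqrt{4 + 4} \right)}\right)^{2} \left(-7 - 1\right)^{2} = \left(2 + \left(-4 + 1\right)\right)^{2} \left(-7 - 1\right)^{2} = \left(2 - 3\right)^{2} \left(-8\right)^{2} = \left(-1\right)^{2} \cdot 64 = 1 \cdot 64 = 64$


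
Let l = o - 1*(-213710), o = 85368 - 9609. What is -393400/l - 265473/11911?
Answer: -81531991237/3447865259 ≈ -23.647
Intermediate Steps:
o = 75759
l = 289469 (l = 75759 - 1*(-213710) = 75759 + 213710 = 289469)
-393400/l - 265473/11911 = -393400/289469 - 265473/11911 = -81531991237/3447865259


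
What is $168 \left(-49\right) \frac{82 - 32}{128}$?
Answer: $- \frac{25725}{8} \approx -3215.6$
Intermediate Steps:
$168 \left(-49\right) \frac{82 - 32}{128} = - 8232 \cdot 50 \cdot \frac{1}{128} = \left(-8232\right) \frac{25}{64} = - \frac{25725}{8}$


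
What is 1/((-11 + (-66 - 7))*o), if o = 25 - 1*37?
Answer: 1/1008 ≈ 0.00099206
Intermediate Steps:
o = -12 (o = 25 - 37 = -12)
1/((-11 + (-66 - 7))*o) = 1/((-11 + (-66 - 7))*(-12)) = 1/((-11 - 73)*(-12)) = 1/(-84*(-12)) = 1/1008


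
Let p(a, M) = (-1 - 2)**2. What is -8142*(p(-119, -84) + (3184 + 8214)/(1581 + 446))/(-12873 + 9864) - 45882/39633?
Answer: 17485997600/455237849 ≈ 38.411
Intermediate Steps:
p(a, M) = 9 (p(a, M) = (-3)**2 = 9)
-8142*(p(-119, -84) + (3184 + 8214)/(1581 + 446))/(-12873 + 9864) - 45882/39633 = -8142*(9 + (3184 + 8214)/(1581 + 446))/(-12873 + 9864) - 45882/39633 = -8142/((-3009/(9 + 11398/2027))) - 45882*1/39633 = -8142/((-3009/(9 + 11398*(1/2027)))) - 15294/13211 = -8142/((-3009/(9 + 11398/2027))) - 15294/13211 = -8142/((-3009/29641/2027)) - 15294/13211 = -8142/((-3009*2027/29641)) - 15294/13211 = -8142/(-6099243/29641) - 15294/13211 = -8142*(-29641/6099243) - 15294/13211 = 1363486/34459 - 15294/13211 = 17485997600/455237849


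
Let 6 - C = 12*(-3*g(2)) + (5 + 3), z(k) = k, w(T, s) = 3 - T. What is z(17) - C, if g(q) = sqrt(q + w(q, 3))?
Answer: 19 - 36*sqrt(3) ≈ -43.354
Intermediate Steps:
g(q) = sqrt(3) (g(q) = sqrt(q + (3 - q)) = sqrt(3))
C = -2 + 36*sqrt(3) (C = 6 - (12*(-3*sqrt(3)) + (5 + 3)) = 6 - (-36*sqrt(3) + 8) = 6 - (8 - 36*sqrt(3)) = 6 + (-8 + 36*sqrt(3)) = -2 + 36*sqrt(3) ≈ 60.354)
z(17) - C = 17 - (-2 + 36*sqrt(3)) = 17 + (2 - 36*sqrt(3)) = 19 - 36*sqrt(3)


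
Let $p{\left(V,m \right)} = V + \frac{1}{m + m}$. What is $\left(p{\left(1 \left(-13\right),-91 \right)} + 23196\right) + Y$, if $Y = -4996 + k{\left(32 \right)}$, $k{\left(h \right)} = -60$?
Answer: $\frac{3299113}{182} \approx 18127.0$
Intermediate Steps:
$Y = -5056$ ($Y = -4996 - 60 = -5056$)
$p{\left(V,m \right)} = V + \frac{1}{2 m}$
$\left(p{\left(1 \left(-13\right),-91 \right)} + 23196\right) + Y = \left(\left(1 \left(-13\right) + \frac{1}{2 \left(-91\right)}\right) + 23196\right) - 5056 = \left(\left(-13 + \frac{1}{2} \left(- \frac{1}{91}\right)\right) + 23196\right) - 5056 = \left(\left(-13 - \frac{1}{182}\right) + 23196\right) - 5056 = \left(- \frac{2367}{182} + 23196\right) - 5056 = \frac{4219305}{182} - 5056 = \frac{3299113}{182}$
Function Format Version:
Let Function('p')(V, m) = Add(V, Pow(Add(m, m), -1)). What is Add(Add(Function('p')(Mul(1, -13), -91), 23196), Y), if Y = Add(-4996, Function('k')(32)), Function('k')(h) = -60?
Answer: Rational(3299113, 182) ≈ 18127.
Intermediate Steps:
Y = -5056 (Y = Add(-4996, -60) = -5056)
Function('p')(V, m) = Add(V, Mul(Rational(1, 2), Pow(m, -1))) (Function('p')(V, m) = Add(V, Pow(Mul(2, m), -1)) = Add(V, Mul(Rational(1, 2), Pow(m, -1))))
Add(Add(Function('p')(Mul(1, -13), -91), 23196), Y) = Add(Add(Add(Mul(1, -13), Mul(Rational(1, 2), Pow(-91, -1))), 23196), -5056) = Add(Add(Add(-13, Mul(Rational(1, 2), Rational(-1, 91))), 23196), -5056) = Add(Add(Add(-13, Rational(-1, 182)), 23196), -5056) = Add(Add(Rational(-2367, 182), 23196), -5056) = Add(Rational(4219305, 182), -5056) = Rational(3299113, 182)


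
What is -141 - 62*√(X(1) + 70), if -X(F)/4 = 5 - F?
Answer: -141 - 186*√6 ≈ -596.61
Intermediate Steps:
X(F) = -20 + 4*F (X(F) = -4*(5 - F) = -20 + 4*F)
-141 - 62*√(X(1) + 70) = -141 - 62*√((-20 + 4*1) + 70) = -141 - 62*√((-20 + 4) + 70) = -141 - 62*√(-16 + 70) = -141 - 186*√6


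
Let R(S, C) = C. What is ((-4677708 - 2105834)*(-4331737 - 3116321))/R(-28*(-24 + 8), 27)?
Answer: 1871267194868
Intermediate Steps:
((-4677708 - 2105834)*(-4331737 - 3116321))/R(-28*(-24 + 8), 27) = ((-4677708 - 2105834)*(-4331737 - 3116321))/27 = -6783542*(-7448058)*(1/27) = 50524214261436*(1/27) = 1871267194868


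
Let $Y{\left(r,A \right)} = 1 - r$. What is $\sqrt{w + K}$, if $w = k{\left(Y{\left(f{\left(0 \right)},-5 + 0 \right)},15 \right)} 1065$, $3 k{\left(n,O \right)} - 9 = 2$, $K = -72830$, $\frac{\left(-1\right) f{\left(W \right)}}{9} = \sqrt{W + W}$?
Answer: $5 i \sqrt{2757} \approx 262.54 i$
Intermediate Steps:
$f{\left(W \right)} = - 9 \sqrt{2} \sqrt{W}$ ($f{\left(W \right)} = - 9 \sqrt{W + W} = - 9 \sqrt{2 W} = - 9 \sqrt{2} \sqrt{W}$)
$k{\left(n,O \right)} = \frac{11}{3}$ ($k{\left(n,O \right)} = 3 + \frac{1}{3} \cdot 2 = 3 + \frac{2}{3} = \frac{11}{3}$)
$w = 3905$ ($w = \frac{11}{3} \cdot 1065 = 3905$)
$\sqrt{w + K} = \sqrt{3905 - 72830} = \sqrt{-68925} = 5 i \sqrt{2757}$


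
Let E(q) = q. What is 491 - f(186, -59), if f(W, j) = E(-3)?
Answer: 494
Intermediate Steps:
f(W, j) = -3
491 - f(186, -59) = 491 - 1*(-3) = 491 + 3 = 494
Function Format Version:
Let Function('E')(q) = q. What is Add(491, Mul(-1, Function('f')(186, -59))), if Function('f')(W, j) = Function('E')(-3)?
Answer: 494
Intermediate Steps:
Function('f')(W, j) = -3
Add(491, Mul(-1, Function('f')(186, -59))) = Add(491, Mul(-1, -3)) = Add(491, 3) = 494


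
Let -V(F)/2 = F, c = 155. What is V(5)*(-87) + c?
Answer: 1025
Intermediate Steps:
V(F) = -2*F
V(5)*(-87) + c = -2*5*(-87) + 155 = -10*(-87) + 155 = 870 + 155 = 1025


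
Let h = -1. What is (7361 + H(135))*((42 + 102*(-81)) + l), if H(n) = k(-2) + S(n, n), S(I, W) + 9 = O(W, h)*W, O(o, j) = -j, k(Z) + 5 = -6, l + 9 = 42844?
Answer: 258781740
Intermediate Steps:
l = 42835 (l = -9 + 42844 = 42835)
k(Z) = -11 (k(Z) = -5 - 6 = -11)
S(I, W) = -9 + W (S(I, W) = -9 + (-1*(-1))*W = -9 + 1*W = -9 + W)
H(n) = -20 + n (H(n) = -11 + (-9 + n) = -20 + n)
(7361 + H(135))*((42 + 102*(-81)) + l) = (7361 + (-20 + 135))*((42 + 102*(-81)) + 42835) = (7361 + 115)*((42 - 8262) + 42835) = 7476*(-8220 + 42835) = 7476*34615 = 258781740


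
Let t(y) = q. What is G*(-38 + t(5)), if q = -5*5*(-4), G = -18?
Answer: -1116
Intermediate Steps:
q = 100 (q = -25*(-4) = 100)
t(y) = 100
G*(-38 + t(5)) = -18*(-38 + 100) = -18*62 = -1116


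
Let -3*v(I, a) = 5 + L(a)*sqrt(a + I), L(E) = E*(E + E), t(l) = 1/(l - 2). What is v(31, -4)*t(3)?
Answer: -5/3 - 32*sqrt(3) ≈ -57.092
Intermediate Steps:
t(l) = 1/(-2 + l)
L(E) = 2*E**2 (L(E) = E*(2*E) = 2*E**2)
v(I, a) = -5/3 - 2*a**2*sqrt(I + a)/3 (v(I, a) = -(5 + (2*a**2)*sqrt(a + I))/3 = -(5 + (2*a**2)*sqrt(I + a))/3 = -(5 + 2*a**2*sqrt(I + a))/3 = -5/3 - 2*a**2*sqrt(I + a)/3)
v(31, -4)*t(3) = (-5/3 - 2/3*(-4)**2*sqrt(31 - 4))/(-2 + 3) = (-5/3 - 2/3*16*sqrt(27))/1 = (-5/3 - 2/3*16*3*sqrt(3))*1 = (-5/3 - 32*sqrt(3))*1 = -5/3 - 32*sqrt(3)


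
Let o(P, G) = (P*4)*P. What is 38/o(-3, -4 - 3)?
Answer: 19/18 ≈ 1.0556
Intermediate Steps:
o(P, G) = 4*P² (o(P, G) = (4*P)*P = 4*P²)
38/o(-3, -4 - 3) = 38/(4*(-3)²) = 38/(4*9) = 38/36 = (1/36)*38 = 19/18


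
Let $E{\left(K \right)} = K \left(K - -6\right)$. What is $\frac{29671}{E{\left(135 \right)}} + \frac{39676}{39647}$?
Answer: $\frac{1931598797}{754680645} \approx 2.5595$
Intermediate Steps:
$E{\left(K \right)} = K \left(6 + K\right)$ ($E{\left(K \right)} = K \left(K + 6\right) = K \left(6 + K\right)$)
$\frac{29671}{E{\left(135 \right)}} + \frac{39676}{39647} = \frac{29671}{135 \left(6 + 135\right)} + \frac{39676}{39647} = \frac{29671}{135 \cdot 141} + 39676 \cdot \frac{1}{39647} = \frac{29671}{19035} + \frac{39676}{39647} = \frac{1931598797}{754680645}$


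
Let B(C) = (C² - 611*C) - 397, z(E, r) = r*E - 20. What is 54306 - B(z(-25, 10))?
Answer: -183167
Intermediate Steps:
z(E, r) = -20 + E*r (z(E, r) = E*r - 20 = -20 + E*r)
B(C) = -397 + C² - 611*C
54306 - B(z(-25, 10)) = 54306 - (-397 + (-20 - 25*10)² - 611*(-20 - 25*10)) = 54306 - (-397 + (-20 - 250)² - 611*(-20 - 250)) = 54306 - (-397 + (-270)² - 611*(-270)) = 54306 - (-397 + 72900 + 164970) = 54306 - 1*237473 = 54306 - 237473 = -183167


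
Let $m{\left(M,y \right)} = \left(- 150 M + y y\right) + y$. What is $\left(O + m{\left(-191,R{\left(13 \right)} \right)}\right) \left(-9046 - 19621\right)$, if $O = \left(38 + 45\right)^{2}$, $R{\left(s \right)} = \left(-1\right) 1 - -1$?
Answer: $-1018796513$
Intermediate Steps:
$R{\left(s \right)} = 0$ ($R{\left(s \right)} = -1 + 1 = 0$)
$O = 6889$ ($O = 83^{2} = 6889$)
$m{\left(M,y \right)} = y + y^{2} - 150 M$ ($m{\left(M,y \right)} = \left(- 150 M + y^{2}\right) + y = \left(y^{2} - 150 M\right) + y = y + y^{2} - 150 M$)
$\left(O + m{\left(-191,R{\left(13 \right)} \right)}\right) \left(-9046 - 19621\right) = \left(6889 + \left(0 + 0^{2} - -28650\right)\right) \left(-9046 - 19621\right) = \left(6889 + \left(0 + 0 + 28650\right)\right) \left(-28667\right) = \left(6889 + 28650\right) \left(-28667\right) = 35539 \left(-28667\right) = -1018796513$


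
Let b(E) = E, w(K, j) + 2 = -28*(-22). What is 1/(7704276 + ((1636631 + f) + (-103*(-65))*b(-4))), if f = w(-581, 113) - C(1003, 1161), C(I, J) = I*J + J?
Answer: 1/8149097 ≈ 1.2271e-7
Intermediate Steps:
w(K, j) = 614 (w(K, j) = -2 - 28*(-22) = -2 + 616 = 614)
C(I, J) = J + I*J
f = -1165030 (f = 614 - 1161*(1 + 1003) = 614 - 1161*1004 = 614 - 1*1165644 = 614 - 1165644 = -1165030)
1/(7704276 + ((1636631 + f) + (-103*(-65))*b(-4))) = 1/(7704276 + ((1636631 - 1165030) - 103*(-65)*(-4))) = 1/(7704276 + (471601 + 6695*(-4))) = 1/(7704276 + (471601 - 26780)) = 1/(7704276 + 444821) = 1/8149097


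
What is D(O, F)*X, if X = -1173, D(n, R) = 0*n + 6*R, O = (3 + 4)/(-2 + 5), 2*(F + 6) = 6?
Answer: 21114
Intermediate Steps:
F = -3 (F = -6 + (1/2)*6 = -6 + 3 = -3)
O = 7/3 ≈ 2.3333
D(n, R) = 6*R (D(n, R) = 0 + 6*R = 6*R)
D(O, F)*X = (6*(-3))*(-1173) = -18*(-1173) = 21114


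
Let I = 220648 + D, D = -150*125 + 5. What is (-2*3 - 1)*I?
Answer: -1413321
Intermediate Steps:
D = -18745 (D = -18750 + 5 = -18745)
I = 201903 (I = 220648 - 18745 = 201903)
(-2*3 - 1)*I = (-2*3 - 1)*201903 = (-6 - 1)*201903 = -7*201903 = -1413321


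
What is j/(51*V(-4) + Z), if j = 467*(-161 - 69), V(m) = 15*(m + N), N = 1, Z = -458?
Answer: 107410/2753 ≈ 39.016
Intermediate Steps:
V(m) = 15 + 15*m (V(m) = 15*(m + 1) = 15*(1 + m) = 15 + 15*m)
j = -107410 (j = 467*(-230) = -107410)
j/(51*V(-4) + Z) = -107410/(51*(15 + 15*(-4)) - 458) = -107410/(51*(15 - 60) - 458) = -107410/(51*(-45) - 458) = -107410/(-2295 - 458) = -107410/(-2753) = -107410*(-1/2753) = 107410/2753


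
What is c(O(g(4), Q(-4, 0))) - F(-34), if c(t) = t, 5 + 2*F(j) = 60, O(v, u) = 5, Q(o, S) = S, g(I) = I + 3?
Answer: -45/2 ≈ -22.500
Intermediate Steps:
g(I) = 3 + I
F(j) = 55/2 (F(j) = -5/2 + (½)*60 = -5/2 + 30 = 55/2)
c(O(g(4), Q(-4, 0))) - F(-34) = 5 - 1*55/2 = 5 - 55/2 = -45/2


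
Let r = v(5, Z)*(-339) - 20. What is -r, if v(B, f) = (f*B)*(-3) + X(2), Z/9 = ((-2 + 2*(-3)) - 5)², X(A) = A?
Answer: -7733587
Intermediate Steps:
Z = 1521 (Z = 9*((-2 + 2*(-3)) - 5)² = 9*((-2 - 6) - 5)² = 9*(-8 - 5)² = 9*(-13)² = 9*169 = 1521)
v(B, f) = 2 - 3*B*f (v(B, f) = (f*B)*(-3) + 2 = (B*f)*(-3) + 2 = -3*B*f + 2 = 2 - 3*B*f)
r = 7733587 (r = (2 - 3*5*1521)*(-339) - 20 = (2 - 22815)*(-339) - 20 = -22813*(-339) - 20 = 7733607 - 20 = 7733587)
-r = -1*7733587 = -7733587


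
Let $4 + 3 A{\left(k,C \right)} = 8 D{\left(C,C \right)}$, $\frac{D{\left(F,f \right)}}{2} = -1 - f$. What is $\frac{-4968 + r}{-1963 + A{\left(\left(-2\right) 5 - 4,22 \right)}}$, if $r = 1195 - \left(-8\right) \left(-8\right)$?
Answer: $\frac{3837}{2087} \approx 1.8385$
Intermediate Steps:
$D{\left(F,f \right)} = -2 - 2 f$ ($D{\left(F,f \right)} = 2 \left(-1 - f\right) = -2 - 2 f$)
$r = 1131$ ($r = 1195 - 64 = 1131$)
$A{\left(k,C \right)} = - \frac{20}{3} - \frac{16 C}{3}$ ($A{\left(k,C \right)} = - \frac{4}{3} + \frac{8 \left(-2 - 2 C\right)}{3} = - \frac{4}{3} + \frac{-16 - 16 C}{3} = - \frac{4}{3} - \left(\frac{16}{3} + \frac{16 C}{3}\right) = - \frac{20}{3} - \frac{16 C}{3}$)
$\frac{-4968 + r}{-1963 + A{\left(\left(-2\right) 5 - 4,22 \right)}} = \frac{-4968 + 1131}{-1963 - 124} = - \frac{3837}{-1963 - 124} = - \frac{3837}{-2087} = \left(-3837\right) \left(- \frac{1}{2087}\right) = \frac{3837}{2087}$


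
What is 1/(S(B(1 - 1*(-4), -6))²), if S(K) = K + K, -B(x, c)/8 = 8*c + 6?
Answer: 1/451584 ≈ 2.2144e-6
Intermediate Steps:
B(x, c) = -48 - 64*c (B(x, c) = -8*(8*c + 6) = -8*(6 + 8*c) = -48 - 64*c)
S(K) = 2*K
1/(S(B(1 - 1*(-4), -6))²) = 1/((2*(-48 - 64*(-6)))²) = 1/((2*(-48 + 384))²) = 1/((2*336)²) = 1/(672²) = 1/451584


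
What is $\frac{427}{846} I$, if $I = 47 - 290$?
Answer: $- \frac{11529}{94} \approx -122.65$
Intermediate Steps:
$I = -243$ ($I = 47 - 290 = -243$)
$\frac{427}{846} I = \frac{427}{846} \left(-243\right) = - \frac{11529}{94}$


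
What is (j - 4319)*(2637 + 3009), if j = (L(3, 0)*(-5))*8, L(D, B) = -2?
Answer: -23933394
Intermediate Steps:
j = 80 (j = -2*(-5)*8 = 10*8 = 80)
(j - 4319)*(2637 + 3009) = (80 - 4319)*(2637 + 3009) = -4239*5646 = -23933394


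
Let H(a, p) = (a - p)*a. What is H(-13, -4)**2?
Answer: 13689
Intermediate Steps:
H(a, p) = a*(a - p)
H(-13, -4)**2 = (-13*(-13 - 1*(-4)))**2 = (-13*(-13 + 4))**2 = (-13*(-9))**2 = 117**2 = 13689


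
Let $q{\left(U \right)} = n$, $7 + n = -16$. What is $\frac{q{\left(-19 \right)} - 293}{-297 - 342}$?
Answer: $\frac{316}{639} \approx 0.49452$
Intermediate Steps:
$n = -23$ ($n = -7 - 16 = -23$)
$q{\left(U \right)} = -23$
$\frac{q{\left(-19 \right)} - 293}{-297 - 342} = \frac{-23 - 293}{-297 - 342} = - \frac{316}{-639} = \left(-316\right) \left(- \frac{1}{639}\right) = \frac{316}{639}$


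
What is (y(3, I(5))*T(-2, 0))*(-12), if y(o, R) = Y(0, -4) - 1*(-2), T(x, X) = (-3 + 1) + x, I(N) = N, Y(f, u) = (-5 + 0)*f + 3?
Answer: 240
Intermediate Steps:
Y(f, u) = 3 - 5*f (Y(f, u) = -5*f + 3 = 3 - 5*f)
T(x, X) = -2 + x
y(o, R) = 5 (y(o, R) = (3 - 5*0) - 1*(-2) = (3 + 0) + 2 = 3 + 2 = 5)
(y(3, I(5))*T(-2, 0))*(-12) = (5*(-2 - 2))*(-12) = (5*(-4))*(-12) = -20*(-12) = 240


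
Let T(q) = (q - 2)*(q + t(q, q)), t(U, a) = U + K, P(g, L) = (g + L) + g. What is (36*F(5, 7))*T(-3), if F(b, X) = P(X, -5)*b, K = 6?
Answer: 0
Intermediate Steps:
P(g, L) = L + 2*g (P(g, L) = (L + g) + g = L + 2*g)
t(U, a) = 6 + U (t(U, a) = U + 6 = 6 + U)
F(b, X) = b*(-5 + 2*X) (F(b, X) = (-5 + 2*X)*b = b*(-5 + 2*X))
T(q) = (-2 + q)*(6 + 2*q) (T(q) = (q - 2)*(q + (6 + q)) = (-2 + q)*(6 + 2*q))
(36*F(5, 7))*T(-3) = (36*(5*(-5 + 2*7)))*(-12 + 2*(-3) + 2*(-3)²) = (36*(5*(-5 + 14)))*(-12 - 6 + 2*9) = (36*(5*9))*(-12 - 6 + 18) = (36*45)*0 = 1620*0 = 0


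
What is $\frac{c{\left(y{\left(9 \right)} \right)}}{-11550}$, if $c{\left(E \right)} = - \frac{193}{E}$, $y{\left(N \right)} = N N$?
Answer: $\frac{193}{935550} \approx 0.0002063$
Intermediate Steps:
$y{\left(N \right)} = N^{2}$
$\frac{c{\left(y{\left(9 \right)} \right)}}{-11550} = \frac{\left(-193\right) \frac{1}{9^{2}}}{-11550} = - \frac{193}{81} \left(- \frac{1}{11550}\right) = \left(-193\right) \frac{1}{81} \left(- \frac{1}{11550}\right) = \left(- \frac{193}{81}\right) \left(- \frac{1}{11550}\right) = \frac{193}{935550}$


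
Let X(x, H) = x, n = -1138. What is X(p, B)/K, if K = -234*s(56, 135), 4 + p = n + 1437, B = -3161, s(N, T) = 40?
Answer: -59/1872 ≈ -0.031517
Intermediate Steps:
p = 295 (p = -4 + (-1138 + 1437) = -4 + 299 = 295)
K = -9360 (K = -234*40 = -9360)
X(p, B)/K = 295/(-9360) = 295*(-1/9360) = -59/1872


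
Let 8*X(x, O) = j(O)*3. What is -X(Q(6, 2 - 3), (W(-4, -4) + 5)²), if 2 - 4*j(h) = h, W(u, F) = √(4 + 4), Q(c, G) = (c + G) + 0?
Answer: 93/32 + 15*√2/8 ≈ 5.5579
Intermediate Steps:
Q(c, G) = G + c (Q(c, G) = (G + c) + 0 = G + c)
W(u, F) = 2*√2 (W(u, F) = √8 = 2*√2)
j(h) = ½ - h/4
X(x, O) = 3/16 - 3*O/32 (X(x, O) = ((½ - O/4)*3)/8 = (3/2 - 3*O/4)/8 = 3/16 - 3*O/32)
-X(Q(6, 2 - 3), (W(-4, -4) + 5)²) = -(3/16 - 3*(2*√2 + 5)²/32) = -(3/16 - 3*(5 + 2*√2)²/32) = -3/16 + 3*(5 + 2*√2)²/32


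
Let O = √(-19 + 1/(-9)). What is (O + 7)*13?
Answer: 91 + 26*I*√43/3 ≈ 91.0 + 56.831*I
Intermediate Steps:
O = 2*I*√43/3 (O = √(-19 - ⅑) = √(-172/9) = 2*I*√43/3 ≈ 4.3716*I)
(O + 7)*13 = (2*I*√43/3 + 7)*13 = (7 + 2*I*√43/3)*13 = 91 + 26*I*√43/3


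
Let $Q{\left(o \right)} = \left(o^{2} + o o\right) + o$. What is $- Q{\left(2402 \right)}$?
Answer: $-11541610$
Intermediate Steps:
$Q{\left(o \right)} = o + 2 o^{2}$ ($Q{\left(o \right)} = \left(o^{2} + o^{2}\right) + o = 2 o^{2} + o = o + 2 o^{2}$)
$- Q{\left(2402 \right)} = - 2402 \left(1 + 2 \cdot 2402\right) = - 2402 \left(1 + 4804\right) = - 2402 \cdot 4805 = \left(-1\right) 11541610 = -11541610$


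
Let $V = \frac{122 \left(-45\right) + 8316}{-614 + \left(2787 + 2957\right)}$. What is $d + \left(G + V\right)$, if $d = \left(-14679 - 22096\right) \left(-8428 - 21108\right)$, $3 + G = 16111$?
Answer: $\frac{309567714937}{285} \approx 1.0862 \cdot 10^{9}$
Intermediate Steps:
$G = 16108$ ($G = -3 + 16111 = 16108$)
$V = \frac{157}{285}$ ($V = \frac{-5490 + 8316}{-614 + 5744} = \frac{2826}{5130} = 2826 \cdot \frac{1}{5130} = \frac{157}{285} \approx 0.55088$)
$d = 1086186400$ ($d = \left(-36775\right) \left(-29536\right) = 1086186400$)
$d + \left(G + V\right) = 1086186400 + \left(16108 + \frac{157}{285}\right) = 1086186400 + \frac{4590937}{285} = \frac{309567714937}{285}$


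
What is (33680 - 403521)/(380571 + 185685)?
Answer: -369841/566256 ≈ -0.65313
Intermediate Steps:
(33680 - 403521)/(380571 + 185685) = -369841/566256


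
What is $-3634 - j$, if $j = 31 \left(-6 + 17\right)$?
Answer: $-3975$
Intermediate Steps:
$j = 341$ ($j = 31 \cdot 11 = 341$)
$-3634 - j = -3634 - 341 = -3975$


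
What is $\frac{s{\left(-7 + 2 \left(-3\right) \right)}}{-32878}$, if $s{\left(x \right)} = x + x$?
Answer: $\frac{13}{16439} \approx 0.0007908$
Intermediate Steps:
$s{\left(x \right)} = 2 x$
$\frac{s{\left(-7 + 2 \left(-3\right) \right)}}{-32878} = \frac{2 \left(-7 + 2 \left(-3\right)\right)}{-32878} = 2 \left(-7 - 6\right) \left(- \frac{1}{32878}\right) = 2 \left(-13\right) \left(- \frac{1}{32878}\right) = \left(-26\right) \left(- \frac{1}{32878}\right) = \frac{13}{16439}$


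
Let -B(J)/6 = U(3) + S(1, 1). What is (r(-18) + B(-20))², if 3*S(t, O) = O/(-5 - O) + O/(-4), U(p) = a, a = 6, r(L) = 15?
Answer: 14641/36 ≈ 406.69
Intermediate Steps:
U(p) = 6
S(t, O) = -O/12 + O/(3*(-5 - O)) (S(t, O) = (O/(-5 - O) + O/(-4))/3 = (O/(-5 - O) + O*(-¼))/3 = (O/(-5 - O) - O/4)/3 = (-O/4 + O/(-5 - O))/3 = -O/12 + O/(3*(-5 - O)))
B(J) = -211/6 (B(J) = -6*(6 - 1*1*(9 + 1)/(60 + 12*1)) = -6*(6 - 1*1*10/(60 + 12)) = -6*(6 - 1*1*10/72) = -6*(6 - 1*1*1/72*10) = -6*(6 - 5/36) = -6*211/36 = -211/6)
(r(-18) + B(-20))² = (15 - 211/6)² = (-121/6)² = 14641/36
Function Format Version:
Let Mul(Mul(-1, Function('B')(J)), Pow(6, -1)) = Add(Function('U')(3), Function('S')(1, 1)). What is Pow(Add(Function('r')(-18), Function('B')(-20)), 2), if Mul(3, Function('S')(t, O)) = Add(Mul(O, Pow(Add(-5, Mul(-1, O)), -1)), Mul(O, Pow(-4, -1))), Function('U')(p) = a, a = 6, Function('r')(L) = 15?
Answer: Rational(14641, 36) ≈ 406.69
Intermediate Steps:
Function('U')(p) = 6
Function('S')(t, O) = Add(Mul(Rational(-1, 12), O), Mul(Rational(1, 3), O, Pow(Add(-5, Mul(-1, O)), -1))) (Function('S')(t, O) = Mul(Rational(1, 3), Add(Mul(O, Pow(Add(-5, Mul(-1, O)), -1)), Mul(O, Pow(-4, -1)))) = Mul(Rational(1, 3), Add(Mul(O, Pow(Add(-5, Mul(-1, O)), -1)), Mul(O, Rational(-1, 4)))) = Mul(Rational(1, 3), Add(Mul(O, Pow(Add(-5, Mul(-1, O)), -1)), Mul(Rational(-1, 4), O))) = Mul(Rational(1, 3), Add(Mul(Rational(-1, 4), O), Mul(O, Pow(Add(-5, Mul(-1, O)), -1)))) = Add(Mul(Rational(-1, 12), O), Mul(Rational(1, 3), O, Pow(Add(-5, Mul(-1, O)), -1))))
Function('B')(J) = Rational(-211, 6) (Function('B')(J) = Mul(-6, Add(6, Mul(-1, 1, Pow(Add(60, Mul(12, 1)), -1), Add(9, 1)))) = Mul(-6, Add(6, Mul(-1, 1, Pow(Add(60, 12), -1), 10))) = Mul(-6, Add(6, Mul(-1, 1, Pow(72, -1), 10))) = Mul(-6, Add(6, Mul(-1, 1, Rational(1, 72), 10))) = Mul(-6, Add(6, Rational(-5, 36))) = Mul(-6, Rational(211, 36)) = Rational(-211, 6))
Pow(Add(Function('r')(-18), Function('B')(-20)), 2) = Pow(Add(15, Rational(-211, 6)), 2) = Pow(Rational(-121, 6), 2) = Rational(14641, 36)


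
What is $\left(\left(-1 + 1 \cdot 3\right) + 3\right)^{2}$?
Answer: $25$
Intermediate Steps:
$\left(\left(-1 + 1 \cdot 3\right) + 3\right)^{2} = \left(\left(-1 + 3\right) + 3\right)^{2} = \left(2 + 3\right)^{2} = 5^{2} = 25$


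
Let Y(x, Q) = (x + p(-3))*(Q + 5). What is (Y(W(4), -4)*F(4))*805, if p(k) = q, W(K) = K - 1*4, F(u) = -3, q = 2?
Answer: -4830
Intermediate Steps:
W(K) = -4 + K (W(K) = K - 4 = -4 + K)
p(k) = 2
Y(x, Q) = (2 + x)*(5 + Q) (Y(x, Q) = (x + 2)*(Q + 5) = (2 + x)*(5 + Q))
(Y(W(4), -4)*F(4))*805 = ((10 + 2*(-4) + 5*(-4 + 4) - 4*(-4 + 4))*(-3))*805 = ((10 - 8 + 5*0 - 4*0)*(-3))*805 = ((10 - 8 + 0 + 0)*(-3))*805 = (2*(-3))*805 = -6*805 = -4830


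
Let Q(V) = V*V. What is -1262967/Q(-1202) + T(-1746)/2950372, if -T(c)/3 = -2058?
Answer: -929325563457/1065677316772 ≈ -0.87205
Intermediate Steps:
T(c) = 6174 (T(c) = -3*(-2058) = 6174)
Q(V) = V**2
-1262967/Q(-1202) + T(-1746)/2950372 = -1262967/((-1202)**2) + 6174/2950372 = -1262967/1444804 + 6174*(1/2950372) = -1262967*1/1444804 + 3087/1475186 = -1262967/1444804 + 3087/1475186 = -929325563457/1065677316772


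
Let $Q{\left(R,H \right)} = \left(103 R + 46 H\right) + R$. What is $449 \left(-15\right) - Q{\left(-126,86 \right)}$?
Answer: $2413$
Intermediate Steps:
$Q{\left(R,H \right)} = 46 H + 104 R$ ($Q{\left(R,H \right)} = \left(46 H + 103 R\right) + R = 46 H + 104 R$)
$449 \left(-15\right) - Q{\left(-126,86 \right)} = 449 \left(-15\right) - \left(46 \cdot 86 + 104 \left(-126\right)\right) = -6735 - \left(3956 - 13104\right) = -6735 - -9148 = -6735 + 9148 = 2413$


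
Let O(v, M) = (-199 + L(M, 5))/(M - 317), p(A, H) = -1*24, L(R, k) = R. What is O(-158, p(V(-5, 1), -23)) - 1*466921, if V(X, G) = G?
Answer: -159219838/341 ≈ -4.6692e+5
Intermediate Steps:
p(A, H) = -24
O(v, M) = (-199 + M)/(-317 + M) (O(v, M) = (-199 + M)/(M - 317) = (-199 + M)/(-317 + M))
O(-158, p(V(-5, 1), -23)) - 1*466921 = (-199 - 24)/(-317 - 24) - 1*466921 = -223/(-341) - 466921 = -1/341*(-223) - 466921 = 223/341 - 466921 = -159219838/341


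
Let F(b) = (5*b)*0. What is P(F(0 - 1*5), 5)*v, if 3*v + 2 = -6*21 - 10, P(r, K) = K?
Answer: -230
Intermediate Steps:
F(b) = 0
v = -46 (v = -2/3 + (-6*21 - 10)/3 = -2/3 + (-126 - 10)/3 = -2/3 + (1/3)*(-136) = -2/3 - 136/3 = -46)
P(F(0 - 1*5), 5)*v = 5*(-46) = -230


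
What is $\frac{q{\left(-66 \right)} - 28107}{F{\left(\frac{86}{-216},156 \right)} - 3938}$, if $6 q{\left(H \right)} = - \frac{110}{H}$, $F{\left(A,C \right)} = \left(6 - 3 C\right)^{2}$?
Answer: $- \frac{505921}{3771108} \approx -0.13416$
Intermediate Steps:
$q{\left(H \right)} = - \frac{55}{3 H}$ ($q{\left(H \right)} = \frac{\left(-110\right) \frac{1}{H}}{6} = - \frac{55}{3 H}$)
$\frac{q{\left(-66 \right)} - 28107}{F{\left(\frac{86}{-216},156 \right)} - 3938} = \frac{- \frac{55}{3 \left(-66\right)} - 28107}{9 \left(-2 + 156\right)^{2} - 3938} = \frac{\left(- \frac{55}{3}\right) \left(- \frac{1}{66}\right) - 28107}{9 \cdot 154^{2} - 3938} = \frac{\frac{5}{18} - 28107}{9 \cdot 23716 - 3938} = - \frac{505921}{18 \left(213444 - 3938\right)} = - \frac{505921}{18 \cdot 209506} = \left(- \frac{505921}{18}\right) \frac{1}{209506} = - \frac{505921}{3771108}$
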